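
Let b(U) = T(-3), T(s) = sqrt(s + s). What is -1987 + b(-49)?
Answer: -1987 + I*sqrt(6) ≈ -1987.0 + 2.4495*I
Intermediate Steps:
T(s) = sqrt(2)*sqrt(s) (T(s) = sqrt(2*s) = sqrt(2)*sqrt(s))
b(U) = I*sqrt(6) (b(U) = sqrt(2)*sqrt(-3) = sqrt(2)*(I*sqrt(3)) = I*sqrt(6))
-1987 + b(-49) = -1987 + I*sqrt(6)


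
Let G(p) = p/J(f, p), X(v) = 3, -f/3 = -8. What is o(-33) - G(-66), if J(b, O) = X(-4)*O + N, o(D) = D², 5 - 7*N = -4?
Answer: 499697/459 ≈ 1088.7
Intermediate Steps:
f = 24 (f = -3*(-8) = 24)
N = 9/7 (N = 5/7 - ⅐*(-4) = 5/7 + 4/7 = 9/7 ≈ 1.2857)
J(b, O) = 9/7 + 3*O (J(b, O) = 3*O + 9/7 = 9/7 + 3*O)
G(p) = p/(9/7 + 3*p)
o(-33) - G(-66) = (-33)² - 7*(-66)/(3*(3 + 7*(-66))) = 1089 - 7*(-66)/(3*(3 - 462)) = 1089 - 7*(-66)/(3*(-459)) = 1089 - 7*(-66)*(-1)/(3*459) = 1089 - 1*154/459 = 1089 - 154/459 = 499697/459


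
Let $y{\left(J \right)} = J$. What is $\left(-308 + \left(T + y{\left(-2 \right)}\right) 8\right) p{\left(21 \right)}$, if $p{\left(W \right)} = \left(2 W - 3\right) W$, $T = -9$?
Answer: $-324324$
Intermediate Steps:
$p{\left(W \right)} = W \left(-3 + 2 W\right)$ ($p{\left(W \right)} = \left(-3 + 2 W\right) W = W \left(-3 + 2 W\right)$)
$\left(-308 + \left(T + y{\left(-2 \right)}\right) 8\right) p{\left(21 \right)} = \left(-308 + \left(-9 - 2\right) 8\right) 21 \left(-3 + 2 \cdot 21\right) = \left(-308 - 88\right) 21 \left(-3 + 42\right) = \left(-308 - 88\right) 21 \cdot 39 = \left(-396\right) 819 = -324324$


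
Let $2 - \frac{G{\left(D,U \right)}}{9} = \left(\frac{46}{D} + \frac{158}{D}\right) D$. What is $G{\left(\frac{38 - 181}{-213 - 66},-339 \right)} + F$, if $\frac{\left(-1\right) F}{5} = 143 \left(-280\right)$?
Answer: $198382$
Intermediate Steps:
$F = 200200$ ($F = - 5 \cdot 143 \left(-280\right) = \left(-5\right) \left(-40040\right) = 200200$)
$G{\left(D,U \right)} = -1818$ ($G{\left(D,U \right)} = 18 - 9 \left(\frac{46}{D} + \frac{158}{D}\right) D = 18 - 9 \frac{204}{D} D = 18 - 1836 = -1818$)
$G{\left(\frac{38 - 181}{-213 - 66},-339 \right)} + F = -1818 + 200200 = 198382$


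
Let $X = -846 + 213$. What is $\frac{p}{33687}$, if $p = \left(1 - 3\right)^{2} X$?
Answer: $- \frac{844}{11229} \approx -0.075163$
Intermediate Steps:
$X = -633$
$p = -2532$ ($p = \left(1 - 3\right)^{2} \left(-633\right) = \left(-2\right)^{2} \left(-633\right) = 4 \left(-633\right) = -2532$)
$\frac{p}{33687} = - \frac{2532}{33687} = \left(-2532\right) \frac{1}{33687} = - \frac{844}{11229}$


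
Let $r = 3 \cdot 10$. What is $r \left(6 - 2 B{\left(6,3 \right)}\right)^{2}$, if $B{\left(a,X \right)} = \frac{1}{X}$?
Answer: $\frac{2560}{3} \approx 853.33$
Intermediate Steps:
$r = 30$
$r \left(6 - 2 B{\left(6,3 \right)}\right)^{2} = 30 \left(6 - \frac{2}{3}\right)^{2} = 30 \left(\frac{16}{3}\right)^{2} = 30 \cdot \frac{256}{9} = \frac{2560}{3}$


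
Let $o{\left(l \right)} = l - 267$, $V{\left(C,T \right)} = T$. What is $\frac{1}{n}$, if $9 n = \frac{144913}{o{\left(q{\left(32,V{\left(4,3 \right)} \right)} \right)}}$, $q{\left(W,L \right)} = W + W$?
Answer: $- \frac{63}{4997} \approx -0.012608$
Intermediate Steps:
$q{\left(W,L \right)} = 2 W$
$o{\left(l \right)} = -267 + l$
$n = - \frac{4997}{63}$ ($n = \frac{144913 \frac{1}{-267 + 2 \cdot 32}}{9} = \frac{144913 \frac{1}{-267 + 64}}{9} = \frac{144913 \frac{1}{-203}}{9} = \frac{144913 \left(- \frac{1}{203}\right)}{9} = \frac{1}{9} \left(- \frac{4997}{7}\right) = - \frac{4997}{63} \approx -79.318$)
$\frac{1}{n} = \frac{1}{- \frac{4997}{63}} = - \frac{63}{4997}$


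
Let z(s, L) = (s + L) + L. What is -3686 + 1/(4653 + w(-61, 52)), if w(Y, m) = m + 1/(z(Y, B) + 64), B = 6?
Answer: -260143121/70576 ≈ -3686.0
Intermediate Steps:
z(s, L) = s + 2*L (z(s, L) = (L + s) + L = s + 2*L)
w(Y, m) = m + 1/(76 + Y) (w(Y, m) = m + 1/((Y + 2*6) + 64) = m + 1/((Y + 12) + 64) = m + 1/((12 + Y) + 64) = m + 1/(76 + Y))
-3686 + 1/(4653 + w(-61, 52)) = -3686 + 1/(4653 + (1 + 76*52 - 61*52)/(76 - 61)) = -3686 + 1/(4653 + (1 + 3952 - 3172)/15) = -3686 + 1/(4653 + (1/15)*781) = -3686 + 1/(4653 + 781/15) = -3686 + 1/(70576/15) = -3686 + 15/70576 = -260143121/70576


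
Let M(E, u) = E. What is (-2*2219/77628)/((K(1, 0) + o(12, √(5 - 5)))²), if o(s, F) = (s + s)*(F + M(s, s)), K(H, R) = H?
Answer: -2219/3241784094 ≈ -6.8450e-7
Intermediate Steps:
o(s, F) = 2*s*(F + s) (o(s, F) = (s + s)*(F + s) = (2*s)*(F + s) = 2*s*(F + s))
(-2*2219/77628)/((K(1, 0) + o(12, √(5 - 5)))²) = (-2*2219/77628)/((1 + 2*12*(√(5 - 5) + 12))²) = (-4438*1/77628)/((1 + 2*12*(√0 + 12))²) = -2219/(38814*(1 + 2*12*(0 + 12))²) = -2219/(38814*(1 + 2*12*12)²) = -2219/(38814*(1 + 288)²) = -2219/(38814*(289²)) = -2219/38814/83521 = -2219/38814*1/83521 = -2219/3241784094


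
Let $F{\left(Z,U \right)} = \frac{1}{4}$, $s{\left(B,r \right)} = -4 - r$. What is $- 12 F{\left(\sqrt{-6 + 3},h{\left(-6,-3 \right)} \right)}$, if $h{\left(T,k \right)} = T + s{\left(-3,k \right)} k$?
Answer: $-3$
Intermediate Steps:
$h{\left(T,k \right)} = T + k \left(-4 - k\right)$ ($h{\left(T,k \right)} = T + \left(-4 - k\right) k = T + k \left(-4 - k\right)$)
$F{\left(Z,U \right)} = \frac{1}{4}$
$- 12 F{\left(\sqrt{-6 + 3},h{\left(-6,-3 \right)} \right)} = \left(-12\right) \frac{1}{4} = -3$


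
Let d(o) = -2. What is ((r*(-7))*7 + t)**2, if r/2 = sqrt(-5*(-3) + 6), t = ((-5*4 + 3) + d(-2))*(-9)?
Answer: 230925 - 33516*sqrt(21) ≈ 77335.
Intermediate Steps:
t = 171 (t = ((-5*4 + 3) - 2)*(-9) = ((-20 + 3) - 2)*(-9) = (-17 - 2)*(-9) = -19*(-9) = 171)
r = 2*sqrt(21) (r = 2*sqrt(-5*(-3) + 6) = 2*sqrt(15 + 6) = 2*sqrt(21) ≈ 9.1651)
((r*(-7))*7 + t)**2 = (((2*sqrt(21))*(-7))*7 + 171)**2 = (-14*sqrt(21)*7 + 171)**2 = (-98*sqrt(21) + 171)**2 = (171 - 98*sqrt(21))**2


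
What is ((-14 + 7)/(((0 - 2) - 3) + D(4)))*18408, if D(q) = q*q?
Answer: -128856/11 ≈ -11714.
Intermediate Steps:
D(q) = q²
((-14 + 7)/(((0 - 2) - 3) + D(4)))*18408 = ((-14 + 7)/(((0 - 2) - 3) + 4²))*18408 = -7/((-2 - 3) + 16)*18408 = -7/(-5 + 16)*18408 = -7/11*18408 = -128856/11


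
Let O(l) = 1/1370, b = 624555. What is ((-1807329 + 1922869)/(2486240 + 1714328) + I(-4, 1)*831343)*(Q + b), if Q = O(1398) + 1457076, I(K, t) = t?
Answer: 46976075458560679837/27145180 ≈ 1.7305e+12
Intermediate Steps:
O(l) = 1/1370
Q = 1996194121/1370 (Q = 1/1370 + 1457076 = 1996194121/1370 ≈ 1.4571e+6)
((-1807329 + 1922869)/(2486240 + 1714328) + I(-4, 1)*831343)*(Q + b) = ((-1807329 + 1922869)/(2486240 + 1714328) + 1*831343)*(1996194121/1370 + 624555) = (115540/4200568 + 831343)*(2851834471/1370) = (115540*(1/4200568) + 831343)*(2851834471/1370) = (545/19814 + 831343)*(2851834471/1370) = (16472230747/19814)*(2851834471/1370) = 46976075458560679837/27145180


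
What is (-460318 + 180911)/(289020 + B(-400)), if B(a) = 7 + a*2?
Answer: -279407/288227 ≈ -0.96940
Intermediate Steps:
B(a) = 7 + 2*a
(-460318 + 180911)/(289020 + B(-400)) = (-460318 + 180911)/(289020 + (7 + 2*(-400))) = -279407/(289020 + (7 - 800)) = -279407/(289020 - 793) = -279407/288227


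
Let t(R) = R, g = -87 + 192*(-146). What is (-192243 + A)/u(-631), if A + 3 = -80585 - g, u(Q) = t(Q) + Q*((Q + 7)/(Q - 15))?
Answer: 79041976/400685 ≈ 197.27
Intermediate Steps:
g = -28119 (g = -87 - 28032 = -28119)
u(Q) = Q + Q*(7 + Q)/(-15 + Q) (u(Q) = Q + Q*((Q + 7)/(Q - 15)) = Q + Q*((7 + Q)/(-15 + Q)) = Q + Q*(7 + Q)/(-15 + Q))
A = -52469 (A = -3 + (-80585 - 1*(-28119)) = -3 + (-80585 + 28119) = -3 - 52466 = -52469)
(-192243 + A)/u(-631) = (-192243 - 52469)/((2*(-631)*(-4 - 631)/(-15 - 631))) = -244712/(2*(-631)*(-635)/(-646)) = -244712/(2*(-631)*(-1/646)*(-635)) = -244712/(-400685/323) = -244712*(-323/400685) = 79041976/400685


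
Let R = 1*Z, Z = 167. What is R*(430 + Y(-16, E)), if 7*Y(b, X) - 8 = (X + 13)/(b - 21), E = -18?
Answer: 2664151/37 ≈ 72004.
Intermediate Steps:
Y(b, X) = 8/7 + (13 + X)/(7*(-21 + b)) (Y(b, X) = 8/7 + ((X + 13)/(b - 21))/7 = 8/7 + ((13 + X)/(-21 + b))/7 = 8/7 + (13 + X)/(7*(-21 + b)))
R = 167 (R = 1*167 = 167)
R*(430 + Y(-16, E)) = 167*(430 + (-155 - 18 + 8*(-16))/(7*(-21 - 16))) = 167*(430 + (1/7)*(-155 - 18 - 128)/(-37)) = 167*(430 + (1/7)*(-1/37)*(-301)) = 167*(430 + 43/37) = 167*(15953/37) = 2664151/37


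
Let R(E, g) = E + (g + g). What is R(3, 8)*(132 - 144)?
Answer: -228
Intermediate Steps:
R(E, g) = E + 2*g
R(3, 8)*(132 - 144) = (3 + 2*8)*(132 - 144) = (3 + 16)*(-12) = 19*(-12) = -228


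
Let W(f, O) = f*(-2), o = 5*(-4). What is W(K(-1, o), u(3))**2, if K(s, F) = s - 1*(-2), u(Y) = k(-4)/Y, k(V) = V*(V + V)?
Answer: 4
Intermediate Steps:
k(V) = 2*V**2 (k(V) = V*(2*V) = 2*V**2)
o = -20
u(Y) = 32/Y (u(Y) = (2*(-4)**2)/Y = (2*16)/Y = 32/Y)
K(s, F) = 2 + s (K(s, F) = s + 2 = 2 + s)
W(f, O) = -2*f
W(K(-1, o), u(3))**2 = (-2*(2 - 1))**2 = (-2*1)**2 = (-2)**2 = 4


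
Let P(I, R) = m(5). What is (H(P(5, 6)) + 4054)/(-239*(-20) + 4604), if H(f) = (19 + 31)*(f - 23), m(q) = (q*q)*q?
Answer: 199/204 ≈ 0.97549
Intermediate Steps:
m(q) = q**3 (m(q) = q**2*q = q**3)
P(I, R) = 125 (P(I, R) = 5**3 = 125)
H(f) = -1150 + 50*f (H(f) = 50*(-23 + f) = -1150 + 50*f)
(H(P(5, 6)) + 4054)/(-239*(-20) + 4604) = ((-1150 + 50*125) + 4054)/(-239*(-20) + 4604) = ((-1150 + 6250) + 4054)/(4780 + 4604) = (5100 + 4054)/9384 = 9154*(1/9384) = 199/204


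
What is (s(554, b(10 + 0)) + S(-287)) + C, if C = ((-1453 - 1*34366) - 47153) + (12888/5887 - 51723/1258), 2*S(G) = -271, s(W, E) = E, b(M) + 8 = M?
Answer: -307877407475/3702923 ≈ -83144.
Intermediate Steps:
b(M) = -8 + M
S(G) = -271/2 (S(G) = (½)*(-271) = -271/2)
C = -614766134509/7405846 (C = ((-1453 - 34366) - 47153) + (12888*(1/5887) - 51723*1/1258) = (-35819 - 47153) + (12888/5887 - 51723/1258) = -82972 - 288280197/7405846 = -614766134509/7405846 ≈ -83011.)
(s(554, b(10 + 0)) + S(-287)) + C = ((-8 + (10 + 0)) - 271/2) - 614766134509/7405846 = ((-8 + 10) - 271/2) - 614766134509/7405846 = (2 - 271/2) - 614766134509/7405846 = -267/2 - 614766134509/7405846 = -307877407475/3702923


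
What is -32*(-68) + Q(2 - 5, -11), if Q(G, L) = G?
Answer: 2173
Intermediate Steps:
-32*(-68) + Q(2 - 5, -11) = -32*(-68) + (2 - 5) = 2176 - 3 = 2173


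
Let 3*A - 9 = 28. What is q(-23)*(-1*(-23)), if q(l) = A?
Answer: 851/3 ≈ 283.67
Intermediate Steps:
A = 37/3 (A = 3 + (⅓)*28 = 3 + 28/3 = 37/3 ≈ 12.333)
q(l) = 37/3
q(-23)*(-1*(-23)) = 37*(-1*(-23))/3 = (37/3)*23 = 851/3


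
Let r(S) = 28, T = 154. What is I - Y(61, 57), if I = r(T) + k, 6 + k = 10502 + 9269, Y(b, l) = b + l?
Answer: 19675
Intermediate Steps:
k = 19765 (k = -6 + (10502 + 9269) = -6 + 19771 = 19765)
I = 19793 (I = 28 + 19765 = 19793)
I - Y(61, 57) = 19793 - (61 + 57) = 19793 - 1*118 = 19793 - 118 = 19675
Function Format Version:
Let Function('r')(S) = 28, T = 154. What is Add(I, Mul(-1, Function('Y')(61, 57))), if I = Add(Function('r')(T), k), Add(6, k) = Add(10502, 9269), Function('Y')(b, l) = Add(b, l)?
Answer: 19675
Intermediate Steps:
k = 19765 (k = Add(-6, Add(10502, 9269)) = Add(-6, 19771) = 19765)
I = 19793 (I = Add(28, 19765) = 19793)
Add(I, Mul(-1, Function('Y')(61, 57))) = Add(19793, Mul(-1, Add(61, 57))) = Add(19793, Mul(-1, 118)) = Add(19793, -118) = 19675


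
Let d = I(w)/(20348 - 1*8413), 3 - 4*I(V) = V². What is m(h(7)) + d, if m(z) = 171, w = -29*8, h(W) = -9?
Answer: 8109719/47740 ≈ 169.87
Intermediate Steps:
w = -232
I(V) = ¾ - V²/4
d = -53821/47740 (d = (¾ - ¼*(-232)²)/(20348 - 1*8413) = (¾ - ¼*53824)/(20348 - 8413) = (¾ - 13456)/11935 = -53821/4*1/11935 = -53821/47740 ≈ -1.1274)
m(h(7)) + d = 171 - 53821/47740 = 8109719/47740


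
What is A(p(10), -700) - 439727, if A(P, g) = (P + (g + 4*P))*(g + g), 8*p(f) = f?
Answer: 531523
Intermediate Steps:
p(f) = f/8
A(P, g) = 2*g*(g + 5*P) (A(P, g) = (g + 5*P)*(2*g) = 2*g*(g + 5*P))
A(p(10), -700) - 439727 = 2*(-700)*(-700 + 5*((1/8)*10)) - 439727 = 2*(-700)*(-700 + 5*(5/4)) - 439727 = 2*(-700)*(-700 + 25/4) - 439727 = 2*(-700)*(-2775/4) - 439727 = 971250 - 439727 = 531523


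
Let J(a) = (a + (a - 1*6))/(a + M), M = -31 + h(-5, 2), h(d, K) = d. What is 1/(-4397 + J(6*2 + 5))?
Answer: -19/83571 ≈ -0.00022735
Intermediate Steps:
M = -36 (M = -31 - 5 = -36)
J(a) = (-6 + 2*a)/(-36 + a) (J(a) = (a + (a - 1*6))/(a - 36) = (a + (a - 6))/(-36 + a) = (a + (-6 + a))/(-36 + a) = (-6 + 2*a)/(-36 + a))
1/(-4397 + J(6*2 + 5)) = 1/(-4397 + 2*(-3 + (6*2 + 5))/(-36 + (6*2 + 5))) = 1/(-4397 + 2*(-3 + (12 + 5))/(-36 + (12 + 5))) = 1/(-4397 + 2*(-3 + 17)/(-36 + 17)) = 1/(-4397 + 2*14/(-19)) = 1/(-4397 + 2*(-1/19)*14) = 1/(-4397 - 28/19) = 1/(-83571/19) = -19/83571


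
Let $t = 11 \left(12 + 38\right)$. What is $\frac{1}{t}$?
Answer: $\frac{1}{550} \approx 0.0018182$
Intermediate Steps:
$t = 550$ ($t = 11 \cdot 50 = 550$)
$\frac{1}{t} = \frac{1}{550}$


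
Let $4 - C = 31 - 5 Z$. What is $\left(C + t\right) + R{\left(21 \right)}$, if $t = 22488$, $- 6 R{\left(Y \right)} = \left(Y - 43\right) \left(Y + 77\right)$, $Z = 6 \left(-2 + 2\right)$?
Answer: $\frac{68461}{3} \approx 22820.0$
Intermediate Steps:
$Z = 0$ ($Z = 6 \cdot 0 = 0$)
$C = -27$ ($C = 4 - \left(31 - 0\right) = 4 - \left(31 + 0\right) = 4 - 31 = -27$)
$R{\left(Y \right)} = - \frac{\left(-43 + Y\right) \left(77 + Y\right)}{6}$ ($R{\left(Y \right)} = - \frac{\left(Y - 43\right) \left(Y + 77\right)}{6} = - \frac{\left(-43 + Y\right) \left(77 + Y\right)}{6}$)
$\left(C + t\right) + R{\left(21 \right)} = \left(-27 + 22488\right) - \left(- \frac{2597}{6} + \frac{147}{2}\right) = 22461 - - \frac{1078}{3} = 22461 + \frac{1078}{3} = \frac{68461}{3}$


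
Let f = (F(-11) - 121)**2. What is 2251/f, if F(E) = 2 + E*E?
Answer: 2251/4 ≈ 562.75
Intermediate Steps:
F(E) = 2 + E**2
f = 4 (f = ((2 + (-11)**2) - 121)**2 = ((2 + 121) - 121)**2 = (123 - 121)**2 = 2**2 = 4)
2251/f = 2251/4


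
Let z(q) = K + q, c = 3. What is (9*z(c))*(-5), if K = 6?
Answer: -405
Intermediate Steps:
z(q) = 6 + q
(9*z(c))*(-5) = (9*(6 + 3))*(-5) = (9*9)*(-5) = 81*(-5) = -405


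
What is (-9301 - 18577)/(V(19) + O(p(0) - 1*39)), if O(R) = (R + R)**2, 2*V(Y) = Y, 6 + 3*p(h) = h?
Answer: -55756/13467 ≈ -4.1402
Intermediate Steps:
p(h) = -2 + h/3
V(Y) = Y/2
O(R) = 4*R**2 (O(R) = (2*R)**2 = 4*R**2)
(-9301 - 18577)/(V(19) + O(p(0) - 1*39)) = (-9301 - 18577)/((1/2)*19 + 4*((-2 + (1/3)*0) - 1*39)**2) = -27878/(19/2 + 4*((-2 + 0) - 39)**2) = -27878/(19/2 + 4*(-2 - 39)**2) = -27878/(19/2 + 4*(-41)**2) = -27878/(19/2 + 4*1681) = -27878/(19/2 + 6724) = -27878/13467/2 = -27878*2/13467 = -55756/13467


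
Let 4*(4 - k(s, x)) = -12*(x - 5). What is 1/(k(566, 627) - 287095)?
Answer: -1/285225 ≈ -3.5060e-6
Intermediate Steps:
k(s, x) = -11 + 3*x (k(s, x) = 4 - (-3)*(x - 5) = 4 - (-3)*(-5 + x) = 4 - (60 - 12*x)/4 = 4 + (-15 + 3*x) = -11 + 3*x)
1/(k(566, 627) - 287095) = 1/((-11 + 3*627) - 287095) = 1/((-11 + 1881) - 287095) = 1/(1870 - 287095) = 1/(-285225) = -1/285225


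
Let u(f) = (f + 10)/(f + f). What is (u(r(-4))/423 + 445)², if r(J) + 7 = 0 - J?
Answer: 1275551136409/6441444 ≈ 1.9802e+5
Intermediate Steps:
r(J) = -7 - J (r(J) = -7 + (0 - J) = -7 - J)
u(f) = (10 + f)/(2*f) (u(f) = (10 + f)/((2*f)) = (10 + f)*(1/(2*f)) = (10 + f)/(2*f))
(u(r(-4))/423 + 445)² = (((10 + (-7 - 1*(-4)))/(2*(-7 - 1*(-4))))/423 + 445)² = (((10 + (-7 + 4))/(2*(-7 + 4)))*(1/423) + 445)² = (((½)*(10 - 3)/(-3))*(1/423) + 445)² = (((½)*(-⅓)*7)*(1/423) + 445)² = (-7/6*1/423 + 445)² = (-7/2538 + 445)² = (1129403/2538)² = 1275551136409/6441444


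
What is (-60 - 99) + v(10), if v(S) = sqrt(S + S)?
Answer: -159 + 2*sqrt(5) ≈ -154.53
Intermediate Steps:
v(S) = sqrt(2)*sqrt(S) (v(S) = sqrt(2*S) = sqrt(2)*sqrt(S))
(-60 - 99) + v(10) = (-60 - 99) + sqrt(2)*sqrt(10) = -159 + 2*sqrt(5)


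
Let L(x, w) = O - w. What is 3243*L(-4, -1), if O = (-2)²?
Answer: 16215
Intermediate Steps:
O = 4
L(x, w) = 4 - w
3243*L(-4, -1) = 3243*(4 - 1*(-1)) = 3243*(4 + 1) = 3243*5 = 16215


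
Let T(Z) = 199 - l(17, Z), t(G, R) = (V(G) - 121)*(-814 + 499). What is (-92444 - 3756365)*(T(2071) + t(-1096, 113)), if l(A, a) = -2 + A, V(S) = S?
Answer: -1476168355051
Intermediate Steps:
t(G, R) = 38115 - 315*G (t(G, R) = (G - 121)*(-814 + 499) = (-121 + G)*(-315) = 38115 - 315*G)
T(Z) = 184 (T(Z) = 199 - (-2 + 17) = 199 - 1*15 = 199 - 15 = 184)
(-92444 - 3756365)*(T(2071) + t(-1096, 113)) = (-92444 - 3756365)*(184 + (38115 - 315*(-1096))) = -3848809*(184 + (38115 + 345240)) = -3848809*(184 + 383355) = -3848809*383539 = -1476168355051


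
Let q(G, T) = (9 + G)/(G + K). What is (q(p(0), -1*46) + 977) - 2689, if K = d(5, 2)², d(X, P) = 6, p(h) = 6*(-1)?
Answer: -17119/10 ≈ -1711.9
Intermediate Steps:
p(h) = -6
K = 36 (K = 6² = 36)
q(G, T) = (9 + G)/(36 + G) (q(G, T) = (9 + G)/(G + 36) = (9 + G)/(36 + G))
(q(p(0), -1*46) + 977) - 2689 = ((9 - 6)/(36 - 6) + 977) - 2689 = (3/30 + 977) - 2689 = ((1/30)*3 + 977) - 2689 = (⅒ + 977) - 2689 = 9771/10 - 2689 = -17119/10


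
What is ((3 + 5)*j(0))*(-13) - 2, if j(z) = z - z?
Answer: -2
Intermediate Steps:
j(z) = 0
((3 + 5)*j(0))*(-13) - 2 = ((3 + 5)*0)*(-13) - 2 = (8*0)*(-13) - 2 = 0*(-13) - 2 = 0 - 2 = -2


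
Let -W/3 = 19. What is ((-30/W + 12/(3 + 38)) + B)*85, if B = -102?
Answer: -6699700/779 ≈ -8600.4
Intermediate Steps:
W = -57 (W = -3*19 = -57)
((-30/W + 12/(3 + 38)) + B)*85 = ((-30/(-57) + 12/(3 + 38)) - 102)*85 = ((-30*(-1/57) + 12/41) - 102)*85 = ((10/19 + 12*(1/41)) - 102)*85 = ((10/19 + 12/41) - 102)*85 = (638/779 - 102)*85 = -78820/779*85 = -6699700/779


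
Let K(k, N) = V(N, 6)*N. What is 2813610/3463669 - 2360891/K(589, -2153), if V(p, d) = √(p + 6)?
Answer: 2813610/3463669 - 2360891*I*√2147/4622491 ≈ 0.81232 - 23.665*I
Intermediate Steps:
V(p, d) = √(6 + p)
K(k, N) = N*√(6 + N) (K(k, N) = √(6 + N)*N = N*√(6 + N))
2813610/3463669 - 2360891/K(589, -2153) = 2813610/3463669 - 2360891*(-1/(2153*√(6 - 2153))) = 2813610*(1/3463669) - 2360891*I*√2147/4622491 = 2813610/3463669 - 2360891*I*√2147/4622491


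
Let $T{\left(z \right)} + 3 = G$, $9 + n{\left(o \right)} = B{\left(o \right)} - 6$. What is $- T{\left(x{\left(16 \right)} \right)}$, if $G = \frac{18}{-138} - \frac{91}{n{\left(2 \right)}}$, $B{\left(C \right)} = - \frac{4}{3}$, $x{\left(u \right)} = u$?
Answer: $- \frac{393}{161} \approx -2.441$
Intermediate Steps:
$B{\left(C \right)} = - \frac{4}{3}$ ($B{\left(C \right)} = \left(-4\right) \frac{1}{3} = - \frac{4}{3}$)
$n{\left(o \right)} = - \frac{49}{3}$ ($n{\left(o \right)} = -9 - \frac{22}{3} = - \frac{49}{3}$)
$G = \frac{876}{161}$ ($G = \frac{18}{-138} - \frac{91}{- \frac{49}{3}} = 18 \left(- \frac{1}{138}\right) - - \frac{39}{7} = - \frac{3}{23} + \frac{39}{7} = \frac{876}{161} \approx 5.441$)
$T{\left(z \right)} = \frac{393}{161}$ ($T{\left(z \right)} = -3 + \frac{876}{161} = \frac{393}{161}$)
$- T{\left(x{\left(16 \right)} \right)} = \left(-1\right) \frac{393}{161} = - \frac{393}{161}$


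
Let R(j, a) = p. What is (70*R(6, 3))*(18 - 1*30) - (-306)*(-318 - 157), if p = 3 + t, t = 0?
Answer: -147870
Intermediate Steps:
p = 3 (p = 3 + 0 = 3)
R(j, a) = 3
(70*R(6, 3))*(18 - 1*30) - (-306)*(-318 - 157) = (70*3)*(18 - 1*30) - (-306)*(-318 - 157) = 210*(18 - 30) - (-306)*(-475) = 210*(-12) - 1*145350 = -2520 - 145350 = -147870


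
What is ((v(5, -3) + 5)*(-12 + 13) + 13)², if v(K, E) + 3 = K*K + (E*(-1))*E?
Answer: 961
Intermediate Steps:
v(K, E) = -3 + K² - E² (v(K, E) = -3 + (K*K + (E*(-1))*E) = -3 + (K² + (-E)*E) = -3 + (K² - E²) = -3 + K² - E²)
((v(5, -3) + 5)*(-12 + 13) + 13)² = (((-3 + 5² - 1*(-3)²) + 5)*(-12 + 13) + 13)² = (((-3 + 25 - 1*9) + 5)*1 + 13)² = (((-3 + 25 - 9) + 5)*1 + 13)² = ((13 + 5)*1 + 13)² = (18*1 + 13)² = (18 + 13)² = 31² = 961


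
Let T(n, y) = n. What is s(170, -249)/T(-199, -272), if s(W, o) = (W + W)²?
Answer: -115600/199 ≈ -580.90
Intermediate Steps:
s(W, o) = 4*W² (s(W, o) = (2*W)² = 4*W²)
s(170, -249)/T(-199, -272) = (4*170²)/(-199) = (4*28900)*(-1/199) = 115600*(-1/199) = -115600/199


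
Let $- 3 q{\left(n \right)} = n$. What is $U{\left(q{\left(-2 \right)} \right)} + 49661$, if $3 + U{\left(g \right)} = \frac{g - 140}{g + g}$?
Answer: $\frac{99107}{2} \approx 49554.0$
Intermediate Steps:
$q{\left(n \right)} = - \frac{n}{3}$
$U{\left(g \right)} = -3 + \frac{-140 + g}{2 g}$ ($U{\left(g \right)} = -3 + \frac{g - 140}{g + g} = -3 + \frac{-140 + g}{2 g}$)
$U{\left(q{\left(-2 \right)} \right)} + 49661 = \left(- \frac{5}{2} - \frac{70}{\left(- \frac{1}{3}\right) \left(-2\right)}\right) + 49661 = \left(- \frac{5}{2} - \frac{70}{\frac{2}{3}}\right) + 49661 = \left(- \frac{5}{2} - 105\right) + 49661 = - \frac{215}{2} + 49661 = \frac{99107}{2}$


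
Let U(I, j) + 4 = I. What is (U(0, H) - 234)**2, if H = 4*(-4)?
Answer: 56644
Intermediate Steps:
H = -16
U(I, j) = -4 + I
(U(0, H) - 234)**2 = ((-4 + 0) - 234)**2 = (-4 - 234)**2 = (-238)**2 = 56644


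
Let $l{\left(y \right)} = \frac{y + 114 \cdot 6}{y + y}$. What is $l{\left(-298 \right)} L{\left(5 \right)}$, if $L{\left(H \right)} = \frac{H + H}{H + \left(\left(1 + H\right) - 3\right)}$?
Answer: $- \frac{965}{1192} \approx -0.80956$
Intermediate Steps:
$L{\left(H \right)} = \frac{2 H}{-2 + 2 H}$ ($L{\left(H \right)} = \frac{2 H}{H + \left(-2 + H\right)} = \frac{2 H}{-2 + 2 H}$)
$l{\left(y \right)} = \frac{684 + y}{2 y}$ ($l{\left(y \right)} = \frac{y + 684}{2 y} = \left(684 + y\right) \frac{1}{2 y} = \frac{684 + y}{2 y}$)
$l{\left(-298 \right)} L{\left(5 \right)} = \frac{684 - 298}{2 \left(-298\right)} \frac{5}{-1 + 5} = \frac{1}{2} \left(- \frac{1}{298}\right) 386 \cdot \frac{5}{4} = - \frac{193 \cdot 5 \cdot \frac{1}{4}}{298} = \left(- \frac{193}{298}\right) \frac{5}{4} = - \frac{965}{1192}$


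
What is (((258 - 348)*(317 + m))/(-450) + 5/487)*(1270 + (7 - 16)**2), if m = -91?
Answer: 148727537/2435 ≈ 61079.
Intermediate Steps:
(((258 - 348)*(317 + m))/(-450) + 5/487)*(1270 + (7 - 16)**2) = (((258 - 348)*(317 - 91))/(-450) + 5/487)*(1270 + (7 - 16)**2) = (-90*226*(-1/450) + 5*(1/487))*(1270 + (-9)**2) = (-20340*(-1/450) + 5/487)*(1270 + 81) = (226/5 + 5/487)*1351 = (110087/2435)*1351 = 148727537/2435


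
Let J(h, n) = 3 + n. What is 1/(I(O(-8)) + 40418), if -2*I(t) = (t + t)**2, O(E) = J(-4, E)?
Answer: 1/40368 ≈ 2.4772e-5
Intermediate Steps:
O(E) = 3 + E
I(t) = -2*t**2 (I(t) = -(t + t)**2/2 = -4*t**2/2 = -2*t**2)
1/(I(O(-8)) + 40418) = 1/(-2*(3 - 8)**2 + 40418) = 1/(-2*(-5)**2 + 40418) = 1/(-2*25 + 40418) = 1/(-50 + 40418) = 1/40368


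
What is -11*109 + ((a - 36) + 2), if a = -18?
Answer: -1251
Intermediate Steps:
-11*109 + ((a - 36) + 2) = -11*109 + ((-18 - 36) + 2) = -1199 + (-54 + 2) = -1199 - 52 = -1251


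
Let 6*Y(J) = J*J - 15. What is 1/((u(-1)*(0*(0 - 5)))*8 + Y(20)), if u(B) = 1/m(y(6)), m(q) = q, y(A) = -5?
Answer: 6/385 ≈ 0.015584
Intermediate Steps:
Y(J) = -5/2 + J²/6 (Y(J) = (J*J - 15)/6 = (J² - 15)/6 = (-15 + J²)/6 = -5/2 + J²/6)
u(B) = -⅕ (u(B) = 1/(-5) = -⅕)
1/((u(-1)*(0*(0 - 5)))*8 + Y(20)) = 1/(-0*(0 - 5)*8 + (-5/2 + (⅙)*20²)) = 1/(-0*(-5)*8 + (-5/2 + (⅙)*400)) = 1/(-⅕*0*8 + (-5/2 + 200/3)) = 1/(0*8 + 385/6) = 1/(0 + 385/6) = 1/(385/6) = 6/385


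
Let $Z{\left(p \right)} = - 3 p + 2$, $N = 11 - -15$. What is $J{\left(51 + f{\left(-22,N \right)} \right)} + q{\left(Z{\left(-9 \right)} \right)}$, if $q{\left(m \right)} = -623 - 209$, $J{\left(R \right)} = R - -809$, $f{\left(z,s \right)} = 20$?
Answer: $48$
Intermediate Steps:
$N = 26$ ($N = 11 + 15 = 26$)
$Z{\left(p \right)} = 2 - 3 p$
$J{\left(R \right)} = 809 + R$ ($J{\left(R \right)} = R + 809 = 809 + R$)
$q{\left(m \right)} = -832$
$J{\left(51 + f{\left(-22,N \right)} \right)} + q{\left(Z{\left(-9 \right)} \right)} = \left(809 + \left(51 + 20\right)\right) - 832 = \left(809 + 71\right) - 832 = 880 - 832 = 48$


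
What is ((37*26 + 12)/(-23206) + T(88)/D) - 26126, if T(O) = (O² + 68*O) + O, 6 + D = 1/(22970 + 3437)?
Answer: -52263106631601/1838390923 ≈ -28429.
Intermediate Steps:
D = -158441/26407 (D = -6 + 1/(22970 + 3437) = -6 + 1/26407 = -158441/26407 ≈ -6.0000)
T(O) = O² + 69*O
((37*26 + 12)/(-23206) + T(88)/D) - 26126 = ((37*26 + 12)/(-23206) + (88*(69 + 88))/(-158441/26407)) - 26126 = ((962 + 12)*(-1/23206) + (88*157)*(-26407/158441)) - 26126 = (974*(-1/23206) + 13816*(-26407/158441)) - 26126 = (-487/11603 - 364839112/158441) - 26126 = -4233305377303/1838390923 - 26126 = -52263106631601/1838390923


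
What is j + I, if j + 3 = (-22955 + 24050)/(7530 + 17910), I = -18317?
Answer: -31070647/1696 ≈ -18320.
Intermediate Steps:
j = -5015/1696 (j = -3 + (-22955 + 24050)/(7530 + 17910) = -3 + 1095/25440 = -3 + 1095*(1/25440) = -3 + 73/1696 = -5015/1696 ≈ -2.9570)
j + I = -5015/1696 - 18317 = -31070647/1696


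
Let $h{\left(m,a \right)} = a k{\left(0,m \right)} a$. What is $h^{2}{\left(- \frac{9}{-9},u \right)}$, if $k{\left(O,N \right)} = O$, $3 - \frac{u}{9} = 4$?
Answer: $0$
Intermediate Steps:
$u = -9$ ($u = 27 - 36 = -9$)
$h{\left(m,a \right)} = 0$ ($h{\left(m,a \right)} = a 0 a = 0 a = 0$)
$h^{2}{\left(- \frac{9}{-9},u \right)} = 0^{2} = 0$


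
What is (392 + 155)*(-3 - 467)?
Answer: -257090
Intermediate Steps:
(392 + 155)*(-3 - 467) = 547*(-470) = -257090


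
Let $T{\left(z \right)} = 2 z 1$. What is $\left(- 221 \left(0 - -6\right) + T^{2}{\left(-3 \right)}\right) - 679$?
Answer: $-1969$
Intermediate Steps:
$T{\left(z \right)} = 2 z$
$\left(- 221 \left(0 - -6\right) + T^{2}{\left(-3 \right)}\right) - 679 = \left(- 221 \left(0 - -6\right) + \left(2 \left(-3\right)\right)^{2}\right) - 679 = \left(- 221 \left(0 + 6\right) + \left(-6\right)^{2}\right) - 679 = \left(\left(-221\right) 6 + 36\right) - 679 = \left(-1326 + 36\right) - 679 = -1290 - 679 = -1969$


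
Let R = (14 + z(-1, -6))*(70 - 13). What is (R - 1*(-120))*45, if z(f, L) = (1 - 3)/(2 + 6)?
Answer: 162675/4 ≈ 40669.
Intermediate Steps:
z(f, L) = -¼ (z(f, L) = -2/8 = -2*⅛ = -¼)
R = 3135/4 (R = (14 - ¼)*(70 - 13) = (55/4)*57 = 3135/4 ≈ 783.75)
(R - 1*(-120))*45 = (3135/4 - 1*(-120))*45 = (3135/4 + 120)*45 = (3615/4)*45 = 162675/4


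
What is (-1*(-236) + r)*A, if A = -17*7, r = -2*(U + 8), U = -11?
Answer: -28798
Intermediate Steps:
r = 6 (r = -2*(-11 + 8) = -2*(-3) = 6)
A = -119
(-1*(-236) + r)*A = (-1*(-236) + 6)*(-119) = (236 + 6)*(-119) = 242*(-119) = -28798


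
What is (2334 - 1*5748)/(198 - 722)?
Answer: 1707/262 ≈ 6.5153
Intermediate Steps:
(2334 - 1*5748)/(198 - 722) = (2334 - 5748)/(-524) = -1/524*(-3414) = 1707/262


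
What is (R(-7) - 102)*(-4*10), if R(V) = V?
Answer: 4360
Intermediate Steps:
(R(-7) - 102)*(-4*10) = (-7 - 102)*(-4*10) = -109*(-40) = 4360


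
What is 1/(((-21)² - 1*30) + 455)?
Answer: 1/866 ≈ 0.0011547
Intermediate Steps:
1/(((-21)² - 1*30) + 455) = 1/((441 - 30) + 455) = 1/(411 + 455) = 1/866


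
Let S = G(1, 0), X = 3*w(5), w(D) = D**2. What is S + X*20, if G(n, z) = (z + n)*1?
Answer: 1501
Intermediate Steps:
G(n, z) = n + z (G(n, z) = (n + z)*1 = n + z)
X = 75 (X = 3*5**2 = 3*25 = 75)
S = 1 (S = 1 + 0 = 1)
S + X*20 = 1 + 75*20 = 1 + 1500 = 1501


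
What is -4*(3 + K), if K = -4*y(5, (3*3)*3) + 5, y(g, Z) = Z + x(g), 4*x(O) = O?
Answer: 420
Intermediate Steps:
x(O) = O/4
y(g, Z) = Z + g/4
K = -108 (K = -4*((3*3)*3 + (¼)*5) + 5 = -4*(9*3 + 5/4) + 5 = -4*(27 + 5/4) + 5 = -4*113/4 + 5 = -113 + 5 = -108)
-4*(3 + K) = -4*(3 - 108) = -4*(-105) = 420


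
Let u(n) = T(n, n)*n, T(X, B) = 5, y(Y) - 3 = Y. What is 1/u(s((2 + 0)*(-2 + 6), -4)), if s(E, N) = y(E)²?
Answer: 1/605 ≈ 0.0016529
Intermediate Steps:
y(Y) = 3 + Y
s(E, N) = (3 + E)²
u(n) = 5*n
1/u(s((2 + 0)*(-2 + 6), -4)) = 1/(5*(3 + (2 + 0)*(-2 + 6))²) = 1/(5*(3 + 2*4)²) = 1/(5*(3 + 8)²) = 1/(5*11²) = 1/(5*121) = 1/605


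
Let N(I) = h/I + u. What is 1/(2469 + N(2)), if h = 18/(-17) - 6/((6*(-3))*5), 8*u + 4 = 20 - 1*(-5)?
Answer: 2040/5041103 ≈ 0.00040467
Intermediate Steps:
u = 21/8 (u = -1/2 + (20 - 1*(-5))/8 = -1/2 + (20 + 5)/8 = -1/2 + (1/8)*25 = -1/2 + 25/8 = 21/8 ≈ 2.6250)
h = -253/255 (h = 18*(-1/17) - 6/((-18*5)) = -18/17 - 6/(-90) = -18/17 - 6*(-1/90) = -18/17 + 1/15 = -253/255 ≈ -0.99216)
N(I) = 21/8 - 253/(255*I) (N(I) = -253/(255*I) + 21/8 = 21/8 - 253/(255*I))
1/(2469 + N(2)) = 1/(2469 + (1/2040)*(-2024 + 5355*2)/2) = 1/(2469 + (1/2040)*(1/2)*(-2024 + 10710)) = 1/(2469 + (1/2040)*(1/2)*8686) = 1/(2469 + 4343/2040) = 1/(5041103/2040) = 2040/5041103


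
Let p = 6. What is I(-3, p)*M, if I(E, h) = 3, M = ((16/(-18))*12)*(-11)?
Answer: 352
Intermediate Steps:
M = 352/3 (M = ((16*(-1/18))*12)*(-11) = -8/9*12*(-11) = -32/3*(-11) = 352/3 ≈ 117.33)
I(-3, p)*M = 3*(352/3) = 352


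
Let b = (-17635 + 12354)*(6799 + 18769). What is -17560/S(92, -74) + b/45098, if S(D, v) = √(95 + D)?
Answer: -67512304/22549 - 17560*√187/187 ≈ -4278.1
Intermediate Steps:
b = -135024608 (b = -5281*25568 = -135024608)
-17560/S(92, -74) + b/45098 = -17560/√(95 + 92) - 135024608/45098 = -17560*√187/187 - 135024608*1/45098 = -17560*√187/187 - 67512304/22549 = -67512304/22549 - 17560*√187/187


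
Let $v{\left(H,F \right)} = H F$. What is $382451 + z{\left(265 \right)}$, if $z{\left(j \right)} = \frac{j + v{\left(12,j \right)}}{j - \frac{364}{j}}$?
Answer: $\frac{26719322236}{69861} \approx 3.8246 \cdot 10^{5}$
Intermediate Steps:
$v{\left(H,F \right)} = F H$
$z{\left(j \right)} = \frac{13 j}{j - \frac{364}{j}}$ ($z{\left(j \right)} = \frac{j + j 12}{j - \frac{364}{j}} = \frac{j + 12 j}{j - \frac{364}{j}} = \frac{13 j}{j - \frac{364}{j}}$)
$382451 + z{\left(265 \right)} = 382451 + \frac{13 \cdot 265^{2}}{-364 + 265^{2}} = 382451 + 13 \cdot 70225 \frac{1}{-364 + 70225} = 382451 + 13 \cdot 70225 \cdot \frac{1}{69861} = 382451 + \frac{912925}{69861} = \frac{26719322236}{69861}$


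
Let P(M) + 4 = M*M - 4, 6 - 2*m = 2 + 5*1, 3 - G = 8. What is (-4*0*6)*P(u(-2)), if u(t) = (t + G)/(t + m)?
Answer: 0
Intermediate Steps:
G = -5 (G = 3 - 1*8 = 3 - 8 = -5)
m = -1/2 (m = 3 - (2 + 5*1)/2 = 3 - (2 + 5)/2 = 3 - 1/2*7 = 3 - 7/2 = -1/2 ≈ -0.50000)
u(t) = (-5 + t)/(-1/2 + t) (u(t) = (t - 5)/(t - 1/2) = (-5 + t)/(-1/2 + t))
P(M) = -8 + M**2 (P(M) = -4 + (M*M - 4) = -4 + (M**2 - 4) = -4 + (-4 + M**2) = -8 + M**2)
(-4*0*6)*P(u(-2)) = (-4*0*6)*(-8 + (2*(-5 - 2)/(-1 + 2*(-2)))**2) = (0*6)*(-8 + (2*(-7)/(-1 - 4))**2) = 0*(-8 + (2*(-7)/(-5))**2) = 0*(-8 + (2*(-1/5)*(-7))**2) = 0*(-8 + (14/5)**2) = 0*(-8 + 196/25) = 0*(-4/25) = 0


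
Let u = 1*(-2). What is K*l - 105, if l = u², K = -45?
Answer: -285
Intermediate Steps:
u = -2
l = 4 (l = (-2)² = 4)
K*l - 105 = -45*4 - 105 = -180 - 105 = -285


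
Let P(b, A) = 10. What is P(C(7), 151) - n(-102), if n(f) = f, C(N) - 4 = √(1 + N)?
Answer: 112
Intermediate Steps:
C(N) = 4 + √(1 + N)
P(C(7), 151) - n(-102) = 10 - 1*(-102) = 10 + 102 = 112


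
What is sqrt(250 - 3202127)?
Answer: I*sqrt(3201877) ≈ 1789.4*I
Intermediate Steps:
sqrt(250 - 3202127) = sqrt(-3201877) = I*sqrt(3201877)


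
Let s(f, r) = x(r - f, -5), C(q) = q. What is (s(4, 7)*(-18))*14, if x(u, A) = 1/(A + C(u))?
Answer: 126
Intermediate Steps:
x(u, A) = 1/(A + u)
s(f, r) = 1/(-5 + r - f) (s(f, r) = 1/(-5 + (r - f)) = 1/(-5 + r - f))
(s(4, 7)*(-18))*14 = (-18/(-5 + 7 - 1*4))*14 = (-18/(-5 + 7 - 4))*14 = (-18/(-2))*14 = -1/2*(-18)*14 = 9*14 = 126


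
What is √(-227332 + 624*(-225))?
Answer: 2*I*√91933 ≈ 606.41*I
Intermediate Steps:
√(-227332 + 624*(-225)) = √(-227332 - 140400) = √(-367732) = 2*I*√91933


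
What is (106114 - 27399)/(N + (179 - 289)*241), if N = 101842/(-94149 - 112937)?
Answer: -8150387245/2744975851 ≈ -2.9692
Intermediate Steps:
N = -50921/103543 (N = 101842/(-207086) = 101842*(-1/207086) = -50921/103543 ≈ -0.49179)
(106114 - 27399)/(N + (179 - 289)*241) = (106114 - 27399)/(-50921/103543 + (179 - 289)*241) = 78715/(-50921/103543 - 110*241) = 78715/(-50921/103543 - 26510) = 78715/(-2744975851/103543) = 78715*(-103543/2744975851) = -8150387245/2744975851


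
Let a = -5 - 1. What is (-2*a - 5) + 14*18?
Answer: 259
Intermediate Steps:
a = -6
(-2*a - 5) + 14*18 = (-2*(-6) - 5) + 14*18 = (12 - 5) + 252 = 7 + 252 = 259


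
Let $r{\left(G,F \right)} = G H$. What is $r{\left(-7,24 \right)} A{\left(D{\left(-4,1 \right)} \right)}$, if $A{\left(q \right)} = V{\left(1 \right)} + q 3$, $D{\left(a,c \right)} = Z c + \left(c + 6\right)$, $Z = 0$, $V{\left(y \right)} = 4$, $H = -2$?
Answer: $350$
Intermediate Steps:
$r{\left(G,F \right)} = - 2 G$ ($r{\left(G,F \right)} = G \left(-2\right) = - 2 G$)
$D{\left(a,c \right)} = 6 + c$ ($D{\left(a,c \right)} = 0 c + \left(c + 6\right) = 0 + \left(6 + c\right) = 6 + c$)
$A{\left(q \right)} = 4 + 3 q$ ($A{\left(q \right)} = 4 + q 3 = 4 + 3 q$)
$r{\left(-7,24 \right)} A{\left(D{\left(-4,1 \right)} \right)} = \left(-2\right) \left(-7\right) \left(4 + 3 \left(6 + 1\right)\right) = 14 \left(4 + 3 \cdot 7\right) = 14 \left(4 + 21\right) = 14 \cdot 25 = 350$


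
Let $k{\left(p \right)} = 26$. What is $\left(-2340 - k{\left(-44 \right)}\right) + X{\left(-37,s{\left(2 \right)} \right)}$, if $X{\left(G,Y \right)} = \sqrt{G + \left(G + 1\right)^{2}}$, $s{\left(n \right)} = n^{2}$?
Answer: $-2366 + \sqrt{1259} \approx -2330.5$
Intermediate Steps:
$X{\left(G,Y \right)} = \sqrt{G + \left(1 + G\right)^{2}}$
$\left(-2340 - k{\left(-44 \right)}\right) + X{\left(-37,s{\left(2 \right)} \right)} = \left(-2340 - 26\right) + \sqrt{-37 + \left(1 - 37\right)^{2}} = \left(-2340 - 26\right) + \sqrt{-37 + \left(-36\right)^{2}} = -2366 + \sqrt{-37 + 1296} = -2366 + \sqrt{1259}$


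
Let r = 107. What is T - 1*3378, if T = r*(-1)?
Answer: -3485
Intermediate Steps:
T = -107 (T = 107*(-1) = -107)
T - 1*3378 = -107 - 1*3378 = -107 - 3378 = -3485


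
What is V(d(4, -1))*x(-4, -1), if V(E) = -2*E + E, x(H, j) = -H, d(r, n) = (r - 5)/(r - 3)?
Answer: 4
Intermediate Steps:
d(r, n) = (-5 + r)/(-3 + r)
V(E) = -E
V(d(4, -1))*x(-4, -1) = (-(-5 + 4)/(-3 + 4))*(-1*(-4)) = -(-1)/1*4 = -(-1)*4 = -1*(-1)*4 = 1*4 = 4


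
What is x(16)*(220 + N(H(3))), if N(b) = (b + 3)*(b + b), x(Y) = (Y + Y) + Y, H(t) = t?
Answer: 12288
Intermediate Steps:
x(Y) = 3*Y (x(Y) = 2*Y + Y = 3*Y)
N(b) = 2*b*(3 + b) (N(b) = (3 + b)*(2*b) = 2*b*(3 + b))
x(16)*(220 + N(H(3))) = (3*16)*(220 + 2*3*(3 + 3)) = 48*(220 + 2*3*6) = 48*(220 + 36) = 48*256 = 12288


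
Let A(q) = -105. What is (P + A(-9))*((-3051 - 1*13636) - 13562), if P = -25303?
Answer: 768566592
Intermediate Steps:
(P + A(-9))*((-3051 - 1*13636) - 13562) = (-25303 - 105)*((-3051 - 1*13636) - 13562) = -25408*((-3051 - 13636) - 13562) = -25408*(-16687 - 13562) = -25408*(-30249) = 768566592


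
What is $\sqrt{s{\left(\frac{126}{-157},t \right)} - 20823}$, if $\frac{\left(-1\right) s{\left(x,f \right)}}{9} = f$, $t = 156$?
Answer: $i \sqrt{22227} \approx 149.09 i$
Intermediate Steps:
$s{\left(x,f \right)} = - 9 f$
$\sqrt{s{\left(\frac{126}{-157},t \right)} - 20823} = \sqrt{\left(-9\right) 156 - 20823} = \sqrt{-1404 - 20823} = \sqrt{-22227} = i \sqrt{22227}$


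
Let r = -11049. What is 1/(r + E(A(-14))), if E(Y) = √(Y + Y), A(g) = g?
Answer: -11049/122080429 - 2*I*√7/122080429 ≈ -9.0506e-5 - 4.3344e-8*I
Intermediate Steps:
E(Y) = √2*√Y (E(Y) = √(2*Y) = √2*√Y)
1/(r + E(A(-14))) = 1/(-11049 + √2*√(-14)) = 1/(-11049 + √2*(I*√14)) = 1/(-11049 + 2*I*√7)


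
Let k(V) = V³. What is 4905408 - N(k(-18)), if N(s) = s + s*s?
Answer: -29100984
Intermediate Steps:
N(s) = s + s²
4905408 - N(k(-18)) = 4905408 - (-18)³*(1 + (-18)³) = 4905408 - (-5832)*(1 - 5832) = 4905408 - (-5832)*(-5831) = 4905408 - 1*34006392 = 4905408 - 34006392 = -29100984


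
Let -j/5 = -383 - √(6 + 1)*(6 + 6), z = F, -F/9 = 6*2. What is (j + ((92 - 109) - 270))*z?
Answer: -175824 - 6480*√7 ≈ -1.9297e+5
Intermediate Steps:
F = -108 (F = -54*2 = -9*12 = -108)
z = -108
j = 1915 + 60*√7 (j = -5*(-383 - √(6 + 1)*(6 + 6)) = -5*(-383 - √7*12) = -5*(-383 - 12*√7) = 1915 + 60*√7 ≈ 2073.7)
(j + ((92 - 109) - 270))*z = ((1915 + 60*√7) + ((92 - 109) - 270))*(-108) = ((1915 + 60*√7) + (-17 - 270))*(-108) = ((1915 + 60*√7) - 287)*(-108) = (1628 + 60*√7)*(-108) = -175824 - 6480*√7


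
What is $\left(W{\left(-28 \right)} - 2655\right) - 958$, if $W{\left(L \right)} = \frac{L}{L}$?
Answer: $-3612$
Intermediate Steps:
$W{\left(L \right)} = 1$
$\left(W{\left(-28 \right)} - 2655\right) - 958 = \left(1 - 2655\right) - 958 = -2654 - 958 = -3612$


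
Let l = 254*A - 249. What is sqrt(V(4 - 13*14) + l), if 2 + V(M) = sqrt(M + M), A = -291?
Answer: sqrt(-74165 + 2*I*sqrt(89)) ≈ 0.035 + 272.33*I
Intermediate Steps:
l = -74163 (l = 254*(-291) - 249 = -73914 - 249 = -74163)
V(M) = -2 + sqrt(2)*sqrt(M) (V(M) = -2 + sqrt(M + M) = -2 + sqrt(2*M) = -2 + sqrt(2)*sqrt(M))
sqrt(V(4 - 13*14) + l) = sqrt((-2 + sqrt(2)*sqrt(4 - 13*14)) - 74163) = sqrt((-2 + sqrt(2)*sqrt(4 - 182)) - 74163) = sqrt((-2 + sqrt(2)*sqrt(-178)) - 74163) = sqrt((-2 + sqrt(2)*(I*sqrt(178))) - 74163) = sqrt((-2 + 2*I*sqrt(89)) - 74163) = sqrt(-74165 + 2*I*sqrt(89))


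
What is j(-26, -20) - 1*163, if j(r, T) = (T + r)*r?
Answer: 1033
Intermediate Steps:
j(r, T) = r*(T + r)
j(-26, -20) - 1*163 = -26*(-20 - 26) - 1*163 = -26*(-46) - 163 = 1196 - 163 = 1033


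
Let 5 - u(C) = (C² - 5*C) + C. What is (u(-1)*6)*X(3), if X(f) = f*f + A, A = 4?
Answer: 0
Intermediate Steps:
u(C) = 5 - C² + 4*C (u(C) = 5 - ((C² - 5*C) + C) = 5 - (C² - 4*C) = 5 + (-C² + 4*C) = 5 - C² + 4*C)
X(f) = 4 + f² (X(f) = f*f + 4 = f² + 4 = 4 + f²)
(u(-1)*6)*X(3) = ((5 - 1*(-1)² + 4*(-1))*6)*(4 + 3²) = ((5 - 1*1 - 4)*6)*(4 + 9) = ((5 - 1 - 4)*6)*13 = (0*6)*13 = 0*13 = 0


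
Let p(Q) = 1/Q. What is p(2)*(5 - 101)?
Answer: -48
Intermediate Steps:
p(2)*(5 - 101) = (5 - 101)/2 = (1/2)*(-96) = -48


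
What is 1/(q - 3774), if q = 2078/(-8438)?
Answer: -4219/15923545 ≈ -0.00026495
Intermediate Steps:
q = -1039/4219 (q = 2078*(-1/8438) = -1039/4219 ≈ -0.24627)
1/(q - 3774) = 1/(-1039/4219 - 3774) = 1/(-15923545/4219) = -4219/15923545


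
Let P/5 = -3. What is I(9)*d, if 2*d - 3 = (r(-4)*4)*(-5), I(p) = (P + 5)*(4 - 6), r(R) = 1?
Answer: -170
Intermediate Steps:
P = -15 (P = 5*(-3) = -15)
I(p) = 20 (I(p) = (-15 + 5)*(4 - 6) = -10*(-2) = 20)
d = -17/2 (d = 3/2 + ((1*4)*(-5))/2 = 3/2 + (4*(-5))/2 = 3/2 + (½)*(-20) = 3/2 - 10 = -17/2 ≈ -8.5000)
I(9)*d = 20*(-17/2) = -170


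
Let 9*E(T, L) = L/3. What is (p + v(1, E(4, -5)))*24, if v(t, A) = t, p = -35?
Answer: -816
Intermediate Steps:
E(T, L) = L/27 (E(T, L) = (L/3)/9 = L/27)
(p + v(1, E(4, -5)))*24 = (-35 + 1)*24 = -34*24 = -816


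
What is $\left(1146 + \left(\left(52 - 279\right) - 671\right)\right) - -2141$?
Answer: $2389$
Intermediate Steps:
$\left(1146 + \left(\left(52 - 279\right) - 671\right)\right) - -2141 = \left(1146 - 898\right) + \left(-98 + 2239\right) = \left(1146 - 898\right) + 2141 = 248 + 2141 = 2389$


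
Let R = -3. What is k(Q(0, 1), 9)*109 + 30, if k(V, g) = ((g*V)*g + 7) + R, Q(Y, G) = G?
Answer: 9295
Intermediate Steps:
k(V, g) = 4 + V*g² (k(V, g) = ((g*V)*g + 7) - 3 = ((V*g)*g + 7) - 3 = (V*g² + 7) - 3 = (7 + V*g²) - 3 = 4 + V*g²)
k(Q(0, 1), 9)*109 + 30 = (4 + 1*9²)*109 + 30 = (4 + 1*81)*109 + 30 = (4 + 81)*109 + 30 = 85*109 + 30 = 9265 + 30 = 9295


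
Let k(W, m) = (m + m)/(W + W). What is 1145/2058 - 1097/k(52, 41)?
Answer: -117349607/84378 ≈ -1390.8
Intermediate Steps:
k(W, m) = m/W (k(W, m) = (2*m)/((2*W)) = (2*m)*(1/(2*W)) = m/W)
1145/2058 - 1097/k(52, 41) = 1145/2058 - 1097/(41/52) = 1145*(1/2058) - 1097/(41*(1/52)) = 1145/2058 - 1097/41/52 = 1145/2058 - 1097*52/41 = 1145/2058 - 57044/41 = -117349607/84378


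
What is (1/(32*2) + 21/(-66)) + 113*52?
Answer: 4136491/704 ≈ 5875.7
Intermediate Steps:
(1/(32*2) + 21/(-66)) + 113*52 = ((1/32)*(1/2) + 21*(-1/66)) + 5876 = (1/64 - 7/22) + 5876 = -213/704 + 5876 = 4136491/704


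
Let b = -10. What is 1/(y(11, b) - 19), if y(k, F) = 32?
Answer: 1/13 ≈ 0.076923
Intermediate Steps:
1/(y(11, b) - 19) = 1/(32 - 19) = 1/13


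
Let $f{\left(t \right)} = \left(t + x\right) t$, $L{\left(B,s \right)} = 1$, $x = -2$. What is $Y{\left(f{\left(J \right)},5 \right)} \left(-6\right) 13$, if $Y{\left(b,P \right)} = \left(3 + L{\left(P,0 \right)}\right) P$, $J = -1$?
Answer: $-1560$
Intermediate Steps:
$f{\left(t \right)} = t \left(-2 + t\right)$ ($f{\left(t \right)} = \left(t - 2\right) t = \left(-2 + t\right) t = t \left(-2 + t\right)$)
$Y{\left(b,P \right)} = 4 P$ ($Y{\left(b,P \right)} = \left(3 + 1\right) P = 4 P$)
$Y{\left(f{\left(J \right)},5 \right)} \left(-6\right) 13 = 4 \cdot 5 \left(-6\right) 13 = 20 \left(-6\right) 13 = \left(-120\right) 13 = -1560$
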